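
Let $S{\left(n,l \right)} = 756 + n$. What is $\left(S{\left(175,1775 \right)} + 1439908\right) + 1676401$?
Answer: $3117240$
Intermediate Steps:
$\left(S{\left(175,1775 \right)} + 1439908\right) + 1676401 = \left(\left(756 + 175\right) + 1439908\right) + 1676401 = \left(931 + 1439908\right) + 1676401 = 1440839 + 1676401 = 3117240$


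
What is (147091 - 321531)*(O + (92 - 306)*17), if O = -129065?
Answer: 23148711320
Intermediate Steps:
(147091 - 321531)*(O + (92 - 306)*17) = (147091 - 321531)*(-129065 + (92 - 306)*17) = -174440*(-129065 - 214*17) = -174440*(-129065 - 3638) = -174440*(-132703) = 23148711320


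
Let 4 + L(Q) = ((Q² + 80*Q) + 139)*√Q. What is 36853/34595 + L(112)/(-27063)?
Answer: 997491119/936244485 - 86572*√7/27063 ≈ -7.3981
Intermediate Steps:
L(Q) = -4 + √Q*(139 + Q² + 80*Q) (L(Q) = -4 + ((Q² + 80*Q) + 139)*√Q = -4 + (139 + Q² + 80*Q)*√Q = -4 + √Q*(139 + Q² + 80*Q))
36853/34595 + L(112)/(-27063) = 36853/34595 + (-4 + 112^(5/2) + 80*112^(3/2) + 139*√112)/(-27063) = 36853*(1/34595) + (-4 + 50176*√7 + 80*(448*√7) + 139*(4*√7))*(-1/27063) = 36853/34595 + (-4 + 50176*√7 + 35840*√7 + 556*√7)*(-1/27063) = 36853/34595 + (-4 + 86572*√7)*(-1/27063) = 36853/34595 + (4/27063 - 86572*√7/27063) = 997491119/936244485 - 86572*√7/27063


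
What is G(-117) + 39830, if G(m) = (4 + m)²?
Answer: 52599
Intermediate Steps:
G(-117) + 39830 = (4 - 117)² + 39830 = (-113)² + 39830 = 12769 + 39830 = 52599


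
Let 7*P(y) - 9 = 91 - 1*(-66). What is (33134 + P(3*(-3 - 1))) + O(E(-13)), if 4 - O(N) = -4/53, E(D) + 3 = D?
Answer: 12303024/371 ≈ 33162.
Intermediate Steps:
P(y) = 166/7 (P(y) = 9/7 + (91 - 1*(-66))/7 = 9/7 + (91 + 66)/7 = 9/7 + (⅐)*157 = 9/7 + 157/7 = 166/7)
E(D) = -3 + D
O(N) = 216/53 (O(N) = 4 - (-4)/53 = 4 - 1*(-4/53) = 4 + 4/53 = 216/53)
(33134 + P(3*(-3 - 1))) + O(E(-13)) = (33134 + 166/7) + 216/53 = 232104/7 + 216/53 = 12303024/371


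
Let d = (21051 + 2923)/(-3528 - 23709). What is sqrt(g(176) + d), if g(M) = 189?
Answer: sqrt(139557458103)/27237 ≈ 13.716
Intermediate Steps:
d = -23974/27237 (d = 23974/(-27237) = 23974*(-1/27237) = -23974/27237 ≈ -0.88020)
sqrt(g(176) + d) = sqrt(189 - 23974/27237) = sqrt(5123819/27237) = sqrt(139557458103)/27237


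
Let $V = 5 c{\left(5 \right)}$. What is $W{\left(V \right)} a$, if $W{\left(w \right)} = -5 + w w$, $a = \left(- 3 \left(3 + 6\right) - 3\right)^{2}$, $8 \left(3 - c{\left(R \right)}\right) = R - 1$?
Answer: $136125$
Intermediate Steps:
$c{\left(R \right)} = \frac{25}{8} - \frac{R}{8}$ ($c{\left(R \right)} = 3 - \frac{R - 1}{8} = 3 - \frac{-1 + R}{8} = 3 - \left(- \frac{1}{8} + \frac{R}{8}\right) = \frac{25}{8} - \frac{R}{8}$)
$a = 900$ ($a = \left(\left(-3\right) 9 - 3\right)^{2} = \left(-27 - 3\right)^{2} = \left(-30\right)^{2} = 900$)
$V = \frac{25}{2}$ ($V = 5 \left(\frac{25}{8} - \frac{5}{8}\right) = 5 \cdot \frac{5}{2} = \frac{25}{2} \approx 12.5$)
$W{\left(w \right)} = -5 + w^{2}$
$W{\left(V \right)} a = \left(-5 + \left(\frac{25}{2}\right)^{2}\right) 900 = \left(-5 + \frac{625}{4}\right) 900 = \frac{605}{4} \cdot 900 = 136125$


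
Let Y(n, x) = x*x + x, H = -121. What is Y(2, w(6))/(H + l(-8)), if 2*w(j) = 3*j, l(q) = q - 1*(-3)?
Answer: -5/7 ≈ -0.71429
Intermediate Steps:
l(q) = 3 + q (l(q) = q + 3 = 3 + q)
w(j) = 3*j/2 (w(j) = (3*j)/2 = 3*j/2)
Y(n, x) = x + x² (Y(n, x) = x² + x = x + x²)
Y(2, w(6))/(H + l(-8)) = (((3/2)*6)*(1 + (3/2)*6))/(-121 + (3 - 8)) = (9*(1 + 9))/(-121 - 5) = (9*10)/(-126) = 90*(-1/126) = -5/7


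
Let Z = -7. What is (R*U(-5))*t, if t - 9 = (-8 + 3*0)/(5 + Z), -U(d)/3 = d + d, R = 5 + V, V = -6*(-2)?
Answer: 6630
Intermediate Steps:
V = 12
R = 17 (R = 5 + 12 = 17)
U(d) = -6*d (U(d) = -3*(d + d) = -6*d)
t = 13 (t = 9 + (-8 + 3*0)/(5 - 7) = 9 + (-8 + 0)/(-2) = 9 - 8*(-1/2) = 9 + 4 = 13)
(R*U(-5))*t = (17*(-6*(-5)))*13 = (17*30)*13 = 510*13 = 6630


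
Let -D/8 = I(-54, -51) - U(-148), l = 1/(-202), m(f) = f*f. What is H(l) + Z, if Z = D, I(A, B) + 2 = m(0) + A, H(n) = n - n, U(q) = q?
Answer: -736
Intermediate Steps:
m(f) = f²
l = -1/202 ≈ -0.0049505
H(n) = 0
I(A, B) = -2 + A (I(A, B) = -2 + (0² + A) = -2 + (0 + A) = -2 + A)
D = -736 (D = -8*((-2 - 54) - 1*(-148)) = -8*(-56 + 148) = -8*92 = -736)
Z = -736
H(l) + Z = 0 - 736 = -736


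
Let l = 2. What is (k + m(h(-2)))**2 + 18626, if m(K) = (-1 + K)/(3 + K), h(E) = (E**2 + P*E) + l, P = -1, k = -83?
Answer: 3074582/121 ≈ 25410.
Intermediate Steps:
h(E) = 2 + E**2 - E (h(E) = (E**2 - E) + 2 = 2 + E**2 - E)
m(K) = (-1 + K)/(3 + K)
(k + m(h(-2)))**2 + 18626 = (-83 + (-1 + (2 + (-2)**2 - 1*(-2)))/(3 + (2 + (-2)**2 - 1*(-2))))**2 + 18626 = (-83 + (-1 + (2 + 4 + 2))/(3 + (2 + 4 + 2)))**2 + 18626 = (-83 + (-1 + 8)/(3 + 8))**2 + 18626 = (-83 + 7/11)**2 + 18626 = (-906/11)**2 + 18626 = 820836/121 + 18626 = 3074582/121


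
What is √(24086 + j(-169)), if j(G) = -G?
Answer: 21*√55 ≈ 155.74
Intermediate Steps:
√(24086 + j(-169)) = √(24086 - 1*(-169)) = √(24086 + 169) = √24255 = 21*√55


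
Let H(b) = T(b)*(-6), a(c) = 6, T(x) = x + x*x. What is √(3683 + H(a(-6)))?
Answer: √3431 ≈ 58.575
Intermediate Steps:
T(x) = x + x²
H(b) = -6*b*(1 + b) (H(b) = (b*(1 + b))*(-6) = -6*b*(1 + b))
√(3683 + H(a(-6))) = √(3683 - 6*6*(1 + 6)) = √(3683 - 6*6*7) = √(3683 - 252) = √3431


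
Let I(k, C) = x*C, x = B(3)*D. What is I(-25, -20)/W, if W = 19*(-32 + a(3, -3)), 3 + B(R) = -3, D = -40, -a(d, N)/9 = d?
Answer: 4800/1121 ≈ 4.2819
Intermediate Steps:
a(d, N) = -9*d
B(R) = -6 (B(R) = -3 - 3 = -6)
W = -1121 (W = 19*(-32 - 9*3) = 19*(-32 - 27) = 19*(-59) = -1121)
x = 240 (x = -6*(-40) = 240)
I(k, C) = 240*C
I(-25, -20)/W = (240*(-20))/(-1121) = -4800*(-1/1121) = 4800/1121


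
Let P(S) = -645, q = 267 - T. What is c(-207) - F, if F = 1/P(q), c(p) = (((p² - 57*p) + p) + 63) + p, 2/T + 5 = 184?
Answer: 35021566/645 ≈ 54297.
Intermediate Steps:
T = 2/179 (T = 2/(-5 + 184) = 2/179 ≈ 0.011173)
q = 47791/179 (q = 267 - 1*2/179 = 267 - 2/179 = 47791/179 ≈ 266.99)
c(p) = 63 + p² - 55*p (c(p) = ((p² - 56*p) + 63) + p = (63 + p² - 56*p) + p = 63 + p² - 55*p)
F = -1/645 (F = 1/(-645) = -1/645 ≈ -0.0015504)
c(-207) - F = (63 + (-207)² - 55*(-207)) - 1*(-1/645) = (63 + 42849 + 11385) + 1/645 = 54297 + 1/645 = 35021566/645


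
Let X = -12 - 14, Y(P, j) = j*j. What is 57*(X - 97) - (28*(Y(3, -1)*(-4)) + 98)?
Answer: -6997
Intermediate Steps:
Y(P, j) = j**2
X = -26
57*(X - 97) - (28*(Y(3, -1)*(-4)) + 98) = 57*(-26 - 97) - (28*((-1)**2*(-4)) + 98) = 57*(-123) - (28*(1*(-4)) + 98) = -7011 - (28*(-4) + 98) = -7011 - (-112 + 98) = -7011 - 1*(-14) = -7011 + 14 = -6997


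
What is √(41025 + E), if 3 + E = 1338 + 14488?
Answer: 4*√3553 ≈ 238.43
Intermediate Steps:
E = 15823 (E = -3 + (1338 + 14488) = -3 + 15826 = 15823)
√(41025 + E) = √(41025 + 15823) = √56848 = 4*√3553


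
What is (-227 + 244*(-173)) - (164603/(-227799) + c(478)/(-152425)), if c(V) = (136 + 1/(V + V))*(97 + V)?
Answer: -4334460458728019/102136870836 ≈ -42438.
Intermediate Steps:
c(V) = (97 + V)*(136 + 1/(2*V)) (c(V) = (136 + 1/(2*V))*(97 + V) = (97 + V)*(136 + 1/(2*V)))
(-227 + 244*(-173)) - (164603/(-227799) + c(478)/(-152425)) = (-227 + 244*(-173)) - (164603/(-227799) + ((½)*(97 + 478*(26385 + 272*478))/478)/(-152425)) = (-227 - 42212) - (164603*(-1/227799) + ((½)*(1/478)*(97 + 478*(26385 + 130016)))*(-1/152425)) = -42439 - (-164603/227799 + ((½)*(1/478)*(97 + 478*156401))*(-1/152425)) = -42439 - (-164603/227799 + ((½)*(1/478)*(97 + 74759678))*(-1/152425)) = -42439 - (-164603/227799 + ((½)*(1/478)*74759775)*(-1/152425)) = -42439 - (-164603/227799 + (74759775/956)*(-1/152425)) = -42439 - (-164603/227799 - 2990391/5828732) = -42439 - 1*(-126202680985/102136870836) = -42439 + 126202680985/102136870836 = -4334460458728019/102136870836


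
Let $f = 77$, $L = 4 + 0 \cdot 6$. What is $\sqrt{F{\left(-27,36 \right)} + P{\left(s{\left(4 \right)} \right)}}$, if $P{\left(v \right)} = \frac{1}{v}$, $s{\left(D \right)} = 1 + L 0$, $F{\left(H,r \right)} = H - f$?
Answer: $i \sqrt{103} \approx 10.149 i$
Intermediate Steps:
$L = 4$ ($L = 4 + 0 = 4$)
$F{\left(H,r \right)} = -77 + H$ ($F{\left(H,r \right)} = H - 77 = -77 + H$)
$s{\left(D \right)} = 1$ ($s{\left(D \right)} = 1 + 4 \cdot 0 = 1 + 0 = 1$)
$\sqrt{F{\left(-27,36 \right)} + P{\left(s{\left(4 \right)} \right)}} = \sqrt{\left(-77 - 27\right) + 1^{-1}} = \sqrt{-104 + 1} = \sqrt{-103} = i \sqrt{103}$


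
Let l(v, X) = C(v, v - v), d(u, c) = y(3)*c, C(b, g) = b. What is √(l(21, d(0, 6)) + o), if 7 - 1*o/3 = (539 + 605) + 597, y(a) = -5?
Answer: I*√5181 ≈ 71.979*I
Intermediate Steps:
d(u, c) = -5*c
l(v, X) = v
o = -5202 (o = 21 - 3*((539 + 605) + 597) = 21 - 3*(1144 + 597) = 21 - 3*1741 = 21 - 5223 = -5202)
√(l(21, d(0, 6)) + o) = √(21 - 5202) = √(-5181) = I*√5181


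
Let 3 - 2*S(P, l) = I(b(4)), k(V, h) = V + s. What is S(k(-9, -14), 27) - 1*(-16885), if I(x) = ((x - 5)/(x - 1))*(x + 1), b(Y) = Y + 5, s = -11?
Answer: 16884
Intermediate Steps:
b(Y) = 5 + Y
k(V, h) = -11 + V (k(V, h) = V - 11 = -11 + V)
I(x) = (1 + x)*(-5 + x)/(-1 + x) (I(x) = ((-5 + x)/(-1 + x))*(1 + x) = (1 + x)*(-5 + x)/(-1 + x))
S(P, l) = -1 (S(P, l) = 3/2 - (-5 + (5 + 4)**2 - 4*(5 + 4))/(2*(-1 + (5 + 4))) = 3/2 - (-5 + 9**2 - 4*9)/(2*(-1 + 9)) = 3/2 - (-5 + 81 - 36)/(2*8) = 3/2 - 40/16 = 3/2 - 1/2*5 = 3/2 - 5/2 = -1)
S(k(-9, -14), 27) - 1*(-16885) = -1 - 1*(-16885) = -1 + 16885 = 16884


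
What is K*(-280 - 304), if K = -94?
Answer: 54896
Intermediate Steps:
K*(-280 - 304) = -94*(-280 - 304) = -94*(-584) = 54896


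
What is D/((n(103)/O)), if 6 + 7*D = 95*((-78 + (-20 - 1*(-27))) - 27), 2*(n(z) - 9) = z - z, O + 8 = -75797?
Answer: 706199380/63 ≈ 1.1210e+7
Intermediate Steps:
O = -75805 (O = -8 - 75797 = -75805)
n(z) = 9 (n(z) = 9 + (z - z)/2 = 9 + (½)*0 = 9 + 0 = 9)
D = -9316/7 (D = -6/7 + (95*((-78 + (-20 - 1*(-27))) - 27))/7 = -6/7 + (95*((-78 + (-20 + 27)) - 27))/7 = -6/7 + (95*((-78 + 7) - 27))/7 = -6/7 + (95*(-71 - 27))/7 = -6/7 + (95*(-98))/7 = -6/7 + (⅐)*(-9310) = -6/7 - 1330 = -9316/7 ≈ -1330.9)
D/((n(103)/O)) = -9316/(7*(9/(-75805))) = -9316/(7*(9*(-1/75805))) = -9316/(7*(-9/75805)) = -9316/7*(-75805/9) = 706199380/63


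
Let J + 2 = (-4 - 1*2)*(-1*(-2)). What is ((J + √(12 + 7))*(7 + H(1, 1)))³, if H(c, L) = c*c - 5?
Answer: -95634 + 16389*√19 ≈ -24196.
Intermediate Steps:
H(c, L) = -5 + c² (H(c, L) = c² - 5 = -5 + c²)
J = -14 (J = -2 + (-4 - 1*2)*(-1*(-2)) = -2 + (-4 - 2)*2 = -2 - 6*2 = -2 - 12 = -14)
((J + √(12 + 7))*(7 + H(1, 1)))³ = ((-14 + √(12 + 7))*(7 + (-5 + 1²)))³ = ((-14 + √19)*(7 + (-5 + 1)))³ = ((-14 + √19)*(7 - 4))³ = ((-14 + √19)*3)³ = (-42 + 3*√19)³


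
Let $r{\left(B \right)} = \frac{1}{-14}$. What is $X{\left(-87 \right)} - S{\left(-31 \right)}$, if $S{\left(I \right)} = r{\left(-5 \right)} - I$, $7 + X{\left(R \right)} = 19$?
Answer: $- \frac{265}{14} \approx -18.929$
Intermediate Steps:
$X{\left(R \right)} = 12$ ($X{\left(R \right)} = -7 + 19 = 12$)
$r{\left(B \right)} = - \frac{1}{14}$
$S{\left(I \right)} = - \frac{1}{14} - I$
$X{\left(-87 \right)} - S{\left(-31 \right)} = 12 - \left(- \frac{1}{14} - -31\right) = 12 - \left(- \frac{1}{14} + 31\right) = 12 - \frac{433}{14} = - \frac{265}{14}$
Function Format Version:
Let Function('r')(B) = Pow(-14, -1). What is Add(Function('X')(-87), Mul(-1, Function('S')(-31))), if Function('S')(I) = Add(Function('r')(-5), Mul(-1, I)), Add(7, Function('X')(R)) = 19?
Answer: Rational(-265, 14) ≈ -18.929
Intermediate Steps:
Function('X')(R) = 12 (Function('X')(R) = Add(-7, 19) = 12)
Function('r')(B) = Rational(-1, 14)
Function('S')(I) = Add(Rational(-1, 14), Mul(-1, I))
Add(Function('X')(-87), Mul(-1, Function('S')(-31))) = Add(12, Mul(-1, Add(Rational(-1, 14), Mul(-1, -31)))) = Add(12, Mul(-1, Add(Rational(-1, 14), 31))) = Add(12, Mul(-1, Rational(433, 14))) = Add(12, Rational(-433, 14)) = Rational(-265, 14)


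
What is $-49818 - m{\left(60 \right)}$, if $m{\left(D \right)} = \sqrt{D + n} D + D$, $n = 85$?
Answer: $-49878 - 60 \sqrt{145} \approx -50601.0$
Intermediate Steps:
$m{\left(D \right)} = D + D \sqrt{85 + D}$ ($m{\left(D \right)} = \sqrt{D + 85} D + D = \sqrt{85 + D} D + D = D \sqrt{85 + D} + D = D + D \sqrt{85 + D}$)
$-49818 - m{\left(60 \right)} = -49818 - 60 \left(1 + \sqrt{85 + 60}\right) = -49818 - 60 \left(1 + \sqrt{145}\right) = -49818 - \left(60 + 60 \sqrt{145}\right) = -49878 - 60 \sqrt{145}$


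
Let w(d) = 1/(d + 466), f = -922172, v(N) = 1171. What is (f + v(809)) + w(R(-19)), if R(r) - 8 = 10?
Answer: -445764483/484 ≈ -9.2100e+5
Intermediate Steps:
R(r) = 18 (R(r) = 8 + 10 = 18)
w(d) = 1/(466 + d)
(f + v(809)) + w(R(-19)) = (-922172 + 1171) + 1/(466 + 18) = -921001 + 1/484 = -445764483/484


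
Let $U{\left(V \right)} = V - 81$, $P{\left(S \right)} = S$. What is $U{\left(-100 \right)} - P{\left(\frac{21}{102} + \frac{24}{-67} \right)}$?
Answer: $- \frac{411971}{2278} \approx -180.85$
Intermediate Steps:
$U{\left(V \right)} = -81 + V$ ($U{\left(V \right)} = V - 81 = -81 + V$)
$U{\left(-100 \right)} - P{\left(\frac{21}{102} + \frac{24}{-67} \right)} = \left(-81 - 100\right) - \left(\frac{21}{102} + \frac{24}{-67}\right) = -181 - \left(21 \cdot \frac{1}{102} + 24 \left(- \frac{1}{67}\right)\right) = -181 - \left(\frac{7}{34} - \frac{24}{67}\right) = -181 - - \frac{347}{2278} = -181 + \frac{347}{2278} = - \frac{411971}{2278}$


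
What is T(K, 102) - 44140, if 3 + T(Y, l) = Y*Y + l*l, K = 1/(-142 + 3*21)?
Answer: -210565098/6241 ≈ -33739.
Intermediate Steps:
K = -1/79 (K = 1/(-142 + 63) = 1/(-79) = -1/79 ≈ -0.012658)
T(Y, l) = -3 + Y² + l² (T(Y, l) = -3 + (Y*Y + l*l) = -3 + (Y² + l²) = -3 + Y² + l²)
T(K, 102) - 44140 = (-3 + (-1/79)² + 102²) - 44140 = (-3 + 1/6241 + 10404) - 44140 = 64912642/6241 - 44140 = -210565098/6241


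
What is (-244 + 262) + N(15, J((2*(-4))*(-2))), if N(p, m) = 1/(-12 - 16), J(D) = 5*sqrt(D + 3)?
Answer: 503/28 ≈ 17.964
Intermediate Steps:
J(D) = 5*sqrt(3 + D)
N(p, m) = -1/28 (N(p, m) = 1/(-28) = -1/28)
(-244 + 262) + N(15, J((2*(-4))*(-2))) = (-244 + 262) - 1/28 = 18 - 1/28 = 503/28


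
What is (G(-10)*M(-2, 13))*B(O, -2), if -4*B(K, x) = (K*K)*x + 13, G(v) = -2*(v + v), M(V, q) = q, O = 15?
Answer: 56810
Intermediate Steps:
G(v) = -4*v
B(K, x) = -13/4 - x*K**2/4 (B(K, x) = -((K*K)*x + 13)/4 = -(K**2*x + 13)/4 = -(x*K**2 + 13)/4 = -(13 + x*K**2)/4 = -13/4 - x*K**2/4)
(G(-10)*M(-2, 13))*B(O, -2) = (-4*(-10)*13)*(-13/4 - 1/4*(-2)*15**2) = (40*13)*(-13/4 - 1/4*(-2)*225) = 520*(-13/4 + 225/2) = 520*(437/4) = 56810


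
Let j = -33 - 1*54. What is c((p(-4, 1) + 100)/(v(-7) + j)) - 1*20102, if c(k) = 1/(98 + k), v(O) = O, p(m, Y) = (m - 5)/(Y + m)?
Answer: -183109024/9109 ≈ -20102.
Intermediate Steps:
p(m, Y) = (-5 + m)/(Y + m)
j = -87 (j = -33 - 54 = -87)
c((p(-4, 1) + 100)/(v(-7) + j)) - 1*20102 = 1/(98 + ((-5 - 4)/(1 - 4) + 100)/(-7 - 87)) - 1*20102 = 1/(98 + (-9/(-3) + 100)/(-94)) - 20102 = 1/(98 + (-1/3*(-9) + 100)*(-1/94)) - 20102 = 1/(98 + (3 + 100)*(-1/94)) - 20102 = 1/(98 + 103*(-1/94)) - 20102 = 1/(98 - 103/94) - 20102 = 1/(9109/94) - 20102 = 94/9109 - 20102 = -183109024/9109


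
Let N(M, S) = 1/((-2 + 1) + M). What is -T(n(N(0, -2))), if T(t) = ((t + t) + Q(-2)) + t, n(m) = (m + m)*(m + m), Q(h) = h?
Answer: -10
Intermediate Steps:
N(M, S) = 1/(-1 + M)
n(m) = 4*m² (n(m) = (2*m)*(2*m) = 4*m²)
T(t) = -2 + 3*t (T(t) = ((t + t) - 2) + t = (2*t - 2) + t = (-2 + 2*t) + t = -2 + 3*t)
-T(n(N(0, -2))) = -(-2 + 3*(4*(1/(-1 + 0))²)) = -(-2 + 3*(4*(1/(-1))²)) = -(-2 + 3*(4*(-1)²)) = -(-2 + 3*(4*1)) = -(-2 + 3*4) = -(-2 + 12) = -1*10 = -10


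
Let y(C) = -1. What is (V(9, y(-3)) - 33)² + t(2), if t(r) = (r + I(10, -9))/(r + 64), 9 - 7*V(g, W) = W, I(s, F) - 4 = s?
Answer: 1612145/1617 ≈ 997.00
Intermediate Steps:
I(s, F) = 4 + s
V(g, W) = 9/7 - W/7
t(r) = (14 + r)/(64 + r) (t(r) = (r + (4 + 10))/(r + 64) = (r + 14)/(64 + r) = (14 + r)/(64 + r))
(V(9, y(-3)) - 33)² + t(2) = ((9/7 - ⅐*(-1)) - 33)² + (14 + 2)/(64 + 2) = ((9/7 + ⅐) - 33)² + 16/66 = (10/7 - 33)² + (1/66)*16 = (-221/7)² + 8/33 = 48841/49 + 8/33 = 1612145/1617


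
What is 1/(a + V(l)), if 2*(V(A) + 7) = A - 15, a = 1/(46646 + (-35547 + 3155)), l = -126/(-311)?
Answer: -2216497/31690050 ≈ -0.069943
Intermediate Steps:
l = 126/311 (l = -126*(-1/311) = 126/311 ≈ 0.40514)
a = 1/14254 (a = 1/(46646 - 32392) = 1/14254 ≈ 7.0156e-5)
V(A) = -29/2 + A/2 (V(A) = -7 + (A - 15)/2 = -7 + (-15 + A)/2 = -7 + (-15/2 + A/2) = -29/2 + A/2)
1/(a + V(l)) = 1/(1/14254 + (-29/2 + (½)*(126/311))) = 1/(1/14254 + (-29/2 + 63/311)) = 1/(1/14254 - 8893/622) = 1/(-31690050/2216497) = -2216497/31690050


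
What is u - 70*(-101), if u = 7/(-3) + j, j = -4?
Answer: 21191/3 ≈ 7063.7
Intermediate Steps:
u = -19/3 (u = 7/(-3) - 4 = -⅓*7 - 4 = -7/3 - 4 = -19/3 ≈ -6.3333)
u - 70*(-101) = -19/3 - 70*(-101) = -19/3 + 7070 = 21191/3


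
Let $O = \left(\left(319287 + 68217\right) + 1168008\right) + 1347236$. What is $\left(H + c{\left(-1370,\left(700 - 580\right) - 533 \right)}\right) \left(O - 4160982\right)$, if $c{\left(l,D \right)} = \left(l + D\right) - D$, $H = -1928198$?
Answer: $2427848062912$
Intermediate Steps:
$O = 2902748$ ($O = \left(387504 + 1168008\right) + 1347236 = 1555512 + 1347236 = 2902748$)
$c{\left(l,D \right)} = l$ ($c{\left(l,D \right)} = \left(D + l\right) - D = l$)
$\left(H + c{\left(-1370,\left(700 - 580\right) - 533 \right)}\right) \left(O - 4160982\right) = \left(-1928198 - 1370\right) \left(2902748 - 4160982\right) = \left(-1929568\right) \left(-1258234\right) = 2427848062912$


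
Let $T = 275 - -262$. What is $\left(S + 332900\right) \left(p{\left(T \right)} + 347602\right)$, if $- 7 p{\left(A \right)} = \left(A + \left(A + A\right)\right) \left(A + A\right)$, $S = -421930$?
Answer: $- \frac{62588090000}{7} \approx -8.9412 \cdot 10^{9}$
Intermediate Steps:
$T = 537$ ($T = 275 + 262 = 537$)
$p{\left(A \right)} = - \frac{6 A^{2}}{7}$ ($p{\left(A \right)} = - \frac{\left(A + \left(A + A\right)\right) \left(A + A\right)}{7} = - \frac{\left(A + 2 A\right) 2 A}{7} = - \frac{3 A 2 A}{7} = - \frac{6 A^{2}}{7}$)
$\left(S + 332900\right) \left(p{\left(T \right)} + 347602\right) = \left(-421930 + 332900\right) \left(- \frac{6 \cdot 537^{2}}{7} + 347602\right) = - 89030 \left(\left(- \frac{6}{7}\right) 288369 + 347602\right) = - 89030 \left(- \frac{1730214}{7} + 347602\right) = \left(-89030\right) \frac{703000}{7} = - \frac{62588090000}{7}$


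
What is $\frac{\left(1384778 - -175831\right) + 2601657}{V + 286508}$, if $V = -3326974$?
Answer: $- \frac{2081133}{1520233} \approx -1.369$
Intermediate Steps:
$\frac{\left(1384778 - -175831\right) + 2601657}{V + 286508} = \frac{\left(1384778 - -175831\right) + 2601657}{-3326974 + 286508} = \frac{\left(1384778 + 175831\right) + 2601657}{-3040466} = \left(1560609 + 2601657\right) \left(- \frac{1}{3040466}\right) = 4162266 \left(- \frac{1}{3040466}\right) = - \frac{2081133}{1520233}$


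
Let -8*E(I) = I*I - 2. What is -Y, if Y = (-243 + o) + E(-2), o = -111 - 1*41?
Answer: 1581/4 ≈ 395.25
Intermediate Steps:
E(I) = ¼ - I²/8 (E(I) = -(I*I - 2)/8 = -(I² - 2)/8 = -(-2 + I²)/8 = ¼ - I²/8)
o = -152 (o = -111 - 41 = -152)
Y = -1581/4 (Y = (-243 - 152) + (¼ - ⅛*(-2)²) = -395 + (¼ - ⅛*4) = -395 + (¼ - ½) = -395 - ¼ = -1581/4 ≈ -395.25)
-Y = -1*(-1581/4) = 1581/4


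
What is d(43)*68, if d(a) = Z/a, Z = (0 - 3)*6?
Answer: -1224/43 ≈ -28.465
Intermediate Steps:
Z = -18 (Z = -3*6 = -18)
d(a) = -18/a
d(43)*68 = -18/43*68 = -1224/43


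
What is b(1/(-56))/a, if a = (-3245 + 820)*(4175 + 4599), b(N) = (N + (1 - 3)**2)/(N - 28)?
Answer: 223/33383534550 ≈ 6.6799e-9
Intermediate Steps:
b(N) = (4 + N)/(-28 + N) (b(N) = (N + (-2)**2)/(-28 + N) = (N + 4)/(-28 + N) = (4 + N)/(-28 + N))
a = -21276950 (a = -2425*8774 = -21276950)
b(1/(-56))/a = ((4 + 1/(-56))/(-28 + 1/(-56)))/(-21276950) = ((4 - 1/56)/(-28 - 1/56))*(-1/21276950) = ((223/56)/(-1569/56))*(-1/21276950) = -56/1569*223/56*(-1/21276950) = -223/1569*(-1/21276950) = 223/33383534550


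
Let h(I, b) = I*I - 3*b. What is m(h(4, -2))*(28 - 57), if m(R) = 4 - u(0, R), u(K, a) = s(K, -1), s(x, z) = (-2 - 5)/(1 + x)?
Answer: -319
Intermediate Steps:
h(I, b) = I**2 - 3*b
s(x, z) = -7/(1 + x)
u(K, a) = -7/(1 + K)
m(R) = 11 (m(R) = 4 - (-7)/(1 + 0) = 4 - (-7)/1 = 4 - (-7) = 4 - 1*(-7) = 4 + 7 = 11)
m(h(4, -2))*(28 - 57) = 11*(28 - 57) = 11*(-29) = -319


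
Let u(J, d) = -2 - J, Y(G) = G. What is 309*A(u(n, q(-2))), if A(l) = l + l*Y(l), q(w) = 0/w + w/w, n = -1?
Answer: 0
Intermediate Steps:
q(w) = 1 (q(w) = 0 + 1 = 1)
A(l) = l + l² (A(l) = l + l*l = l + l²)
309*A(u(n, q(-2))) = 309*((-2 - 1*(-1))*(1 + (-2 - 1*(-1)))) = 309*((-2 + 1)*(1 + (-2 + 1))) = 309*(-(1 - 1)) = 309*(-1*0) = 309*0 = 0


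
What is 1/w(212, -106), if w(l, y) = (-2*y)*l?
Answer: 1/44944 ≈ 2.2250e-5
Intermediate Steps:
w(l, y) = -2*l*y
1/w(212, -106) = 1/(-2*212*(-106)) = 1/44944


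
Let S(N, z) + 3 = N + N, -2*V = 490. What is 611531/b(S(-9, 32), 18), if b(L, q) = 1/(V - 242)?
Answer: -297815597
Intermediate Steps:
V = -245 (V = -½*490 = -245)
S(N, z) = -3 + 2*N (S(N, z) = -3 + (N + N) = -3 + 2*N)
b(L, q) = -1/487 (b(L, q) = 1/(-245 - 242) = 1/(-487) = -1/487)
611531/b(S(-9, 32), 18) = 611531/(-1/487) = 611531*(-487) = -297815597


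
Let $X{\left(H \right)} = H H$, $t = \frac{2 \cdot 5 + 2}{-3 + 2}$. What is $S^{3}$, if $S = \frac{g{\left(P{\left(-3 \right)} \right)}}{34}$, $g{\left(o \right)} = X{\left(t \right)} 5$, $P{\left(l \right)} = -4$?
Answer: $\frac{46656000}{4913} \approx 9496.4$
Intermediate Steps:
$t = -12$ ($t = \frac{10 + 2}{-1} = 12 \left(-1\right) = -12$)
$X{\left(H \right)} = H^{2}$
$g{\left(o \right)} = 720$ ($g{\left(o \right)} = \left(-12\right)^{2} \cdot 5 = 144 \cdot 5 = 720$)
$S = \frac{360}{17}$ ($S = \frac{720}{34} = 720 \cdot \frac{1}{34} = \frac{360}{17} \approx 21.176$)
$S^{3} = \left(\frac{360}{17}\right)^{3} = \frac{46656000}{4913}$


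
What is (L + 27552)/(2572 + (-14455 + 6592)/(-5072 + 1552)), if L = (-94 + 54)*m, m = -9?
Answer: 98250240/9061303 ≈ 10.843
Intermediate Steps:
L = 360 (L = (-94 + 54)*(-9) = -40*(-9) = 360)
(L + 27552)/(2572 + (-14455 + 6592)/(-5072 + 1552)) = (360 + 27552)/(2572 + (-14455 + 6592)/(-5072 + 1552)) = 27912/(2572 - 7863/(-3520)) = 27912/(2572 - 7863*(-1/3520)) = 27912/(2572 + 7863/3520) = 27912/(9061303/3520) = 27912*(3520/9061303) = 98250240/9061303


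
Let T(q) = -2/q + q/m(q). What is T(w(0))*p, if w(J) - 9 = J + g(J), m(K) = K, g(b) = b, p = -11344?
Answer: -79408/9 ≈ -8823.1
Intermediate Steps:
w(J) = 9 + 2*J (w(J) = 9 + (J + J) = 9 + 2*J)
T(q) = 1 - 2/q (T(q) = -2/q + q/q = -2/q + 1 = 1 - 2/q)
T(w(0))*p = ((-2 + (9 + 2*0))/(9 + 2*0))*(-11344) = ((-2 + (9 + 0))/(9 + 0))*(-11344) = ((-2 + 9)/9)*(-11344) = ((⅑)*7)*(-11344) = (7/9)*(-11344) = -79408/9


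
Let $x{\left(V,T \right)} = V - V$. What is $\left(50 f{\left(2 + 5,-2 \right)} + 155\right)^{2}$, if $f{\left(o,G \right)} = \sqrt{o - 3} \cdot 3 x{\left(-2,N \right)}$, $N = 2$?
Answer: $24025$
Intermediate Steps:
$x{\left(V,T \right)} = 0$
$f{\left(o,G \right)} = 0$ ($f{\left(o,G \right)} = \sqrt{o - 3} \cdot 3 \cdot 0 = \sqrt{-3 + o} 3 \cdot 0 = 3 \sqrt{-3 + o} 0 = 0$)
$\left(50 f{\left(2 + 5,-2 \right)} + 155\right)^{2} = \left(50 \cdot 0 + 155\right)^{2} = \left(0 + 155\right)^{2} = 155^{2} = 24025$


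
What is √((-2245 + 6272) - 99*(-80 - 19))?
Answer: 2*√3457 ≈ 117.59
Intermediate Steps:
√((-2245 + 6272) - 99*(-80 - 19)) = √(4027 - 99*(-99)) = √(4027 + 9801) = √13828 = 2*√3457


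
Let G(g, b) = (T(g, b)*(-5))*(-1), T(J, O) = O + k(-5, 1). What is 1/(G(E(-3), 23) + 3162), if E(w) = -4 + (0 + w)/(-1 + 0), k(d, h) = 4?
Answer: 1/3297 ≈ 0.00030331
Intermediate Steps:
T(J, O) = 4 + O (T(J, O) = O + 4 = 4 + O)
E(w) = -4 - w (E(w) = -4 + w/(-1) = -4 + w*(-1) = -4 - w)
G(g, b) = 20 + 5*b (G(g, b) = ((4 + b)*(-5))*(-1) = (-20 - 5*b)*(-1) = 20 + 5*b)
1/(G(E(-3), 23) + 3162) = 1/((20 + 5*23) + 3162) = 1/((20 + 115) + 3162) = 1/(135 + 3162) = 1/3297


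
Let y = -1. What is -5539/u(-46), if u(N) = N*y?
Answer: -5539/46 ≈ -120.41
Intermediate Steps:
u(N) = -N (u(N) = N*(-1) = -N)
-5539/u(-46) = -5539/((-1*(-46))) = -5539/46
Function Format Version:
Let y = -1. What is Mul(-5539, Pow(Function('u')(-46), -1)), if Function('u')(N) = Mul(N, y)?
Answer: Rational(-5539, 46) ≈ -120.41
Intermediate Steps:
Function('u')(N) = Mul(-1, N) (Function('u')(N) = Mul(N, -1) = Mul(-1, N))
Mul(-5539, Pow(Function('u')(-46), -1)) = Mul(-5539, Pow(Mul(-1, -46), -1)) = Mul(-5539, Pow(46, -1)) = Mul(-5539, Rational(1, 46)) = Rational(-5539, 46)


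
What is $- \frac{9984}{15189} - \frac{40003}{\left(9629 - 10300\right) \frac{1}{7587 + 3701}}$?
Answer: $\frac{37478934104}{55693} \approx 6.7296 \cdot 10^{5}$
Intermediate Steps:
$- \frac{9984}{15189} - \frac{40003}{\left(9629 - 10300\right) \frac{1}{7587 + 3701}} = \left(-9984\right) \frac{1}{15189} - \frac{40003}{\left(-671\right) \frac{1}{11288}} = - \frac{3328}{5063} - \frac{40003}{\left(-671\right) \frac{1}{11288}} = - \frac{3328}{5063} - \frac{40003}{- \frac{671}{11288}} = - \frac{3328}{5063} - - \frac{451553864}{671} = - \frac{3328}{5063} + \frac{451553864}{671} = \frac{37478934104}{55693}$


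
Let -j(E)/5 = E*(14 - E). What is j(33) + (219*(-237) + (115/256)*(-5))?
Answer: -12485183/256 ≈ -48770.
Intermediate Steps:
j(E) = -5*E*(14 - E)
j(33) + (219*(-237) + (115/256)*(-5)) = 5*33*(-14 + 33) + (219*(-237) + (115/256)*(-5)) = 5*33*19 + (-51903 + (115*(1/256))*(-5)) = 3135 + (-51903 + (115/256)*(-5)) = 3135 + (-51903 - 575/256) = 3135 - 13287743/256 = -12485183/256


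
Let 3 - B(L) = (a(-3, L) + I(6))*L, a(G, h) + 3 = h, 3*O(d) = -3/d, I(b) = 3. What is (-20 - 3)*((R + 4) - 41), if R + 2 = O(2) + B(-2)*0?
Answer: 1817/2 ≈ 908.50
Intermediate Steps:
O(d) = -1/d (O(d) = (-3/d)/3 = -1/d)
a(G, h) = -3 + h
B(L) = 3 - L² (B(L) = 3 - ((-3 + L) + 3)*L = 3 - L*L = 3 - L²)
R = -5/2 (R = -2 + (-1/2 + (3 - 1*(-2)²)*0) = -2 + (-1*½ + (3 - 1*4)*0) = -2 + (-½ + (3 - 4)*0) = -2 + (-½ - 1*0) = -2 + (-½ + 0) = -2 - ½ = -5/2 ≈ -2.5000)
(-20 - 3)*((R + 4) - 41) = (-20 - 3)*((-5/2 + 4) - 41) = -23*(3/2 - 41) = -23*(-79/2) = 1817/2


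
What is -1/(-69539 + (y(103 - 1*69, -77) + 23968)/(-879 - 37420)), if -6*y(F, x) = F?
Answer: 114897/7989894370 ≈ 1.4380e-5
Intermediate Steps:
y(F, x) = -F/6
-1/(-69539 + (y(103 - 1*69, -77) + 23968)/(-879 - 37420)) = -1/(-69539 + (-(103 - 1*69)/6 + 23968)/(-879 - 37420)) = -1/(-69539 + (-(103 - 69)/6 + 23968)/(-38299)) = -1/(-69539 + (-1/6*34 + 23968)*(-1/38299)) = -1/(-69539 + (-17/3 + 23968)*(-1/38299)) = -1/(-69539 + (71887/3)*(-1/38299)) = -1/(-69539 - 71887/114897) = -1/(-7989894370/114897) = -1*(-114897/7989894370) = 114897/7989894370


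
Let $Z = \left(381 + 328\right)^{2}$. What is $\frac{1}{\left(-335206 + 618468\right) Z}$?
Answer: $\frac{1}{142390425422} \approx 7.0229 \cdot 10^{-12}$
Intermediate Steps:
$Z = 502681$ ($Z = 709^{2} = 502681$)
$\frac{1}{\left(-335206 + 618468\right) Z} = \frac{1}{\left(-335206 + 618468\right) 502681} = \frac{1}{283262} \cdot \frac{1}{502681} = \frac{1}{142390425422}$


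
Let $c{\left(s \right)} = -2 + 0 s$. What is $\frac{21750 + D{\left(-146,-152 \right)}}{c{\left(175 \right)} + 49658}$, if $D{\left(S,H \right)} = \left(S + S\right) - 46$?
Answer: $\frac{5353}{12414} \approx 0.43121$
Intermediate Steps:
$c{\left(s \right)} = -2$ ($c{\left(s \right)} = -2 + 0 = -2$)
$D{\left(S,H \right)} = -46 + 2 S$ ($D{\left(S,H \right)} = 2 S - 46 = -46 + 2 S$)
$\frac{21750 + D{\left(-146,-152 \right)}}{c{\left(175 \right)} + 49658} = \frac{21750 + \left(-46 + 2 \left(-146\right)\right)}{-2 + 49658} = \frac{21750 - 338}{49656} = \left(21750 - 338\right) \frac{1}{49656} = 21412 \cdot \frac{1}{49656} = \frac{5353}{12414}$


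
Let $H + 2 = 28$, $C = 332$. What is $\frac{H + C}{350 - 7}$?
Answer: $\frac{358}{343} \approx 1.0437$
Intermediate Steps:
$H = 26$ ($H = -2 + 28 = 26$)
$\frac{H + C}{350 - 7} = \frac{26 + 332}{350 - 7} = \frac{358}{343}$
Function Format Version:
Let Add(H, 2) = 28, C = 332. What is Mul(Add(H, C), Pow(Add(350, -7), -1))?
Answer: Rational(358, 343) ≈ 1.0437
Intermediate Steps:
H = 26 (H = Add(-2, 28) = 26)
Mul(Add(H, C), Pow(Add(350, -7), -1)) = Mul(Add(26, 332), Pow(Add(350, -7), -1)) = Mul(358, Pow(343, -1)) = Mul(358, Rational(1, 343)) = Rational(358, 343)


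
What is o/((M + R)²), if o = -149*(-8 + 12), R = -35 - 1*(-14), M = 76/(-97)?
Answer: -5607764/4464769 ≈ -1.2560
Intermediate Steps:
M = -76/97 (M = 76*(-1/97) = -76/97 ≈ -0.78351)
R = -21 (R = -35 + 14 = -21)
o = -596 (o = -149*4 = -596)
o/((M + R)²) = -596/(-76/97 - 21)² = -596/((-2113/97)²) = -596/4464769/9409 = -596*9409/4464769 = -5607764/4464769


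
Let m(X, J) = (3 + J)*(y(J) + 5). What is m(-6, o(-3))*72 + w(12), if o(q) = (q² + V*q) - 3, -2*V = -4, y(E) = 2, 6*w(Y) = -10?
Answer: 4531/3 ≈ 1510.3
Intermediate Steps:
w(Y) = -5/3 (w(Y) = (⅙)*(-10) = -5/3)
V = 2 (V = -½*(-4) = 2)
o(q) = -3 + q² + 2*q (o(q) = (q² + 2*q) - 3 = -3 + q² + 2*q)
m(X, J) = 21 + 7*J (m(X, J) = (3 + J)*(2 + 5) = (3 + J)*7 = 21 + 7*J)
m(-6, o(-3))*72 + w(12) = (21 + 7*(-3 + (-3)² + 2*(-3)))*72 - 5/3 = (21 + 7*(-3 + 9 - 6))*72 - 5/3 = (21 + 7*0)*72 - 5/3 = (21 + 0)*72 - 5/3 = 21*72 - 5/3 = 1512 - 5/3 = 4531/3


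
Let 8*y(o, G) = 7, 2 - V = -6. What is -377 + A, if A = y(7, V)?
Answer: -3009/8 ≈ -376.13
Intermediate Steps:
V = 8 (V = 2 - 1*(-6) = 2 + 6 = 8)
y(o, G) = 7/8 (y(o, G) = (⅛)*7 = 7/8)
A = 7/8 ≈ 0.87500
-377 + A = -377 + 7/8 = -3009/8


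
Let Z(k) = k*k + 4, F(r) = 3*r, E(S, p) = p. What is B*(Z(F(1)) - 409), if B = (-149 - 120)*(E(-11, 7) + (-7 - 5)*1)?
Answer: -532620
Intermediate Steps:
Z(k) = 4 + k² (Z(k) = k² + 4 = 4 + k²)
B = 1345 (B = (-149 - 120)*(7 + (-7 - 5)*1) = -269*(7 - 12*1) = -269*(7 - 12) = -269*(-5) = 1345)
B*(Z(F(1)) - 409) = 1345*((4 + (3*1)²) - 409) = 1345*((4 + 3²) - 409) = 1345*((4 + 9) - 409) = 1345*(13 - 409) = 1345*(-396) = -532620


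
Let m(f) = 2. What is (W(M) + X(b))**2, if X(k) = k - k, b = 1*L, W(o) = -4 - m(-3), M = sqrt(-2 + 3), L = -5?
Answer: 36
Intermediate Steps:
M = 1 (M = sqrt(1) = 1)
W(o) = -6 (W(o) = -4 - 1*2 = -4 - 2 = -6)
b = -5 (b = 1*(-5) = -5)
X(k) = 0
(W(M) + X(b))**2 = (-6 + 0)**2 = (-6)**2 = 36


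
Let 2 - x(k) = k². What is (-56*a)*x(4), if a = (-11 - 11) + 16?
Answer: -4704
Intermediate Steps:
x(k) = 2 - k²
a = -6 (a = -22 + 16 = -6)
(-56*a)*x(4) = (-56*(-6))*(2 - 1*4²) = 336*(2 - 1*16) = 336*(2 - 16) = 336*(-14) = -4704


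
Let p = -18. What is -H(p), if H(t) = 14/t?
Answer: 7/9 ≈ 0.77778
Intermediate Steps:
-H(p) = -14/(-18) = -14*(-1)/18 = -1*(-7/9) = 7/9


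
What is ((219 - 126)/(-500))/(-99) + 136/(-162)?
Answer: -373163/445500 ≈ -0.83763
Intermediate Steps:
((219 - 126)/(-500))/(-99) + 136/(-162) = (93*(-1/500))*(-1/99) + 136*(-1/162) = -93/500*(-1/99) - 68/81 = 31/16500 - 68/81 = -373163/445500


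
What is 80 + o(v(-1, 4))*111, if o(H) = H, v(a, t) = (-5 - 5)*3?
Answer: -3250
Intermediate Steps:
v(a, t) = -30 (v(a, t) = -10*3 = -30)
80 + o(v(-1, 4))*111 = 80 - 30*111 = 80 - 3330 = -3250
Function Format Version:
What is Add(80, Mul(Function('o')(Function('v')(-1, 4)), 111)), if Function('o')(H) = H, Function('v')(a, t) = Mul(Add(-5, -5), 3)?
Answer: -3250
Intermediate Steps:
Function('v')(a, t) = -30 (Function('v')(a, t) = Mul(-10, 3) = -30)
Add(80, Mul(Function('o')(Function('v')(-1, 4)), 111)) = Add(80, Mul(-30, 111)) = Add(80, -3330) = -3250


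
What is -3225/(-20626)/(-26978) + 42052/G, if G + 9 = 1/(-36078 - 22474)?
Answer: -1370102800971011537/293230966260932 ≈ -4672.4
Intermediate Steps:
G = -526969/58552 (G = -9 + 1/(-36078 - 22474) = -9 + 1/(-58552) = -9 - 1/58552 = -526969/58552 ≈ -9.0000)
-3225/(-20626)/(-26978) + 42052/G = -3225/(-20626)/(-26978) + 42052/(-526969/58552) = -3225*(-1/20626)*(-1/26978) + 42052*(-58552/526969) = (3225/20626)*(-1/26978) - 2462228704/526969 = -3225/556448228 - 2462228704/526969 = -1370102800971011537/293230966260932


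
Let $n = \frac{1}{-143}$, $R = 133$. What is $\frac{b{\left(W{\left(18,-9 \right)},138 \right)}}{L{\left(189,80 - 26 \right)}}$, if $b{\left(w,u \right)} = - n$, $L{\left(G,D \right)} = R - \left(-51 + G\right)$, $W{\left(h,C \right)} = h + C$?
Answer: $- \frac{1}{715} \approx -0.0013986$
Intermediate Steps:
$W{\left(h,C \right)} = C + h$
$L{\left(G,D \right)} = 184 - G$ ($L{\left(G,D \right)} = 133 - \left(-51 + G\right) = 184 - G$)
$n = - \frac{1}{143} \approx -0.006993$
$b{\left(w,u \right)} = \frac{1}{143}$ ($b{\left(w,u \right)} = \left(-1\right) \left(- \frac{1}{143}\right) = \frac{1}{143}$)
$\frac{b{\left(W{\left(18,-9 \right)},138 \right)}}{L{\left(189,80 - 26 \right)}} = \frac{1}{143 \left(184 - 189\right)} = \frac{1}{143 \left(-5\right)} = \frac{1}{143} \left(- \frac{1}{5}\right) = - \frac{1}{715}$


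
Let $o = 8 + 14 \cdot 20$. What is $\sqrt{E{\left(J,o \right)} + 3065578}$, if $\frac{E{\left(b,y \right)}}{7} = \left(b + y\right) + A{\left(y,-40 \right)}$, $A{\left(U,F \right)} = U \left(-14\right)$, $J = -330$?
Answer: $2 \sqrt{759265} \approx 1742.7$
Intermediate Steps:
$o = 288$ ($o = 8 + 280 = 288$)
$A{\left(U,F \right)} = - 14 U$
$E{\left(b,y \right)} = - 91 y + 7 b$ ($E{\left(b,y \right)} = 7 \left(\left(b + y\right) - 14 y\right) = 7 \left(b - 13 y\right) = - 91 y + 7 b$)
$\sqrt{E{\left(J,o \right)} + 3065578} = \sqrt{\left(\left(-91\right) 288 + 7 \left(-330\right)\right) + 3065578} = \sqrt{\left(-26208 - 2310\right) + 3065578} = \sqrt{-28518 + 3065578} = \sqrt{3037060} = 2 \sqrt{759265}$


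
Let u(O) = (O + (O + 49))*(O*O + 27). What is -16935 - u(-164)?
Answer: 7494582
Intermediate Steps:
u(O) = (27 + O²)*(49 + 2*O) (u(O) = (O + (49 + O))*(O² + 27) = (49 + 2*O)*(27 + O²) = (27 + O²)*(49 + 2*O))
-16935 - u(-164) = -16935 - (1323 + 2*(-164)³ + 49*(-164)² + 54*(-164)) = -16935 - (1323 + 2*(-4410944) + 49*26896 - 8856) = -16935 - (1323 - 8821888 + 1317904 - 8856) = -16935 - 1*(-7511517) = -16935 + 7511517 = 7494582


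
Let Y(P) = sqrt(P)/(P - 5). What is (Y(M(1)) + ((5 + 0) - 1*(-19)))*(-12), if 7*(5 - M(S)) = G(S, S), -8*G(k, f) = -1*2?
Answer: -288 + 24*sqrt(973) ≈ 460.63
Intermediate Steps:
G(k, f) = 1/4 (G(k, f) = -(-1)*2/8 = -1/8*(-2) = 1/4)
M(S) = 139/28 (M(S) = 5 - 1/7*1/4 = 5 - 1/28 = 139/28)
Y(P) = sqrt(P)/(-5 + P)
(Y(M(1)) + ((5 + 0) - 1*(-19)))*(-12) = (sqrt(139/28)/(-5 + 139/28) + ((5 + 0) - 1*(-19)))*(-12) = ((sqrt(973)/14)/(-1/28) + (5 + 19))*(-12) = ((sqrt(973)/14)*(-28) + 24)*(-12) = (-2*sqrt(973) + 24)*(-12) = (24 - 2*sqrt(973))*(-12) = -288 + 24*sqrt(973)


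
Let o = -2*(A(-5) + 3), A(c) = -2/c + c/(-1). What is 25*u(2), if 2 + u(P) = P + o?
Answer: -420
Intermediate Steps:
A(c) = -c - 2/c (A(c) = -2/c + c*(-1) = -2/c - c = -c - 2/c)
o = -84/5 (o = -2*((-1*(-5) - 2/(-5)) + 3) = -2*((5 - 2*(-⅕)) + 3) = -2*((5 + ⅖) + 3) = -2*(27/5 + 3) = -2*42/5 = -84/5 ≈ -16.800)
u(P) = -94/5 + P (u(P) = -2 + (P - 84/5) = -2 + (-84/5 + P) = -94/5 + P)
25*u(2) = 25*(-94/5 + 2) = 25*(-84/5) = -420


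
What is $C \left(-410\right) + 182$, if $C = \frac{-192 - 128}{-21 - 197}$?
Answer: $- \frac{45762}{109} \approx -419.83$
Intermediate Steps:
$C = \frac{160}{109}$ ($C = - \frac{320}{-218} = \left(-320\right) \left(- \frac{1}{218}\right) = \frac{160}{109} \approx 1.4679$)
$C \left(-410\right) + 182 = \frac{160}{109} \left(-410\right) + 182 = - \frac{65600}{109} + 182 = - \frac{45762}{109}$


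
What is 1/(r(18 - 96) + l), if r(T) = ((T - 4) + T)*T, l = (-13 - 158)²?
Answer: 1/41721 ≈ 2.3969e-5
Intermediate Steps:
l = 29241 (l = (-171)² = 29241)
r(T) = T*(-4 + 2*T) (r(T) = ((-4 + T) + T)*T = (-4 + 2*T)*T = T*(-4 + 2*T))
1/(r(18 - 96) + l) = 1/(2*(18 - 96)*(-2 + (18 - 96)) + 29241) = 1/(2*(-78)*(-2 - 78) + 29241) = 1/(2*(-78)*(-80) + 29241) = 1/(12480 + 29241) = 1/41721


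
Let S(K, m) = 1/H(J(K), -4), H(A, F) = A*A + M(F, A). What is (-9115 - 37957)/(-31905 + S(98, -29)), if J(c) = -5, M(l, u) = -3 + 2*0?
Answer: 1035584/701909 ≈ 1.4754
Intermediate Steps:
M(l, u) = -3 (M(l, u) = -3 + 0 = -3)
H(A, F) = -3 + A**2 (H(A, F) = A*A - 3 = A**2 - 3 = -3 + A**2)
S(K, m) = 1/22 (S(K, m) = 1/(-3 + (-5)**2) = 1/(-3 + 25) = 1/22)
(-9115 - 37957)/(-31905 + S(98, -29)) = (-9115 - 37957)/(-31905 + 1/22) = -47072/(-701909/22) = -47072*(-22/701909) = 1035584/701909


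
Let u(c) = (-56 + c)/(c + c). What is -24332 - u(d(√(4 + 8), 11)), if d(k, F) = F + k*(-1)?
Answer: -5303869/218 + 56*√3/109 ≈ -24329.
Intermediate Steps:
d(k, F) = F - k
u(c) = (-56 + c)/(2*c) (u(c) = (-56 + c)/((2*c)) = (-56 + c)*(1/(2*c)) = (-56 + c)/(2*c))
-24332 - u(d(√(4 + 8), 11)) = -24332 - (-56 + (11 - √(4 + 8)))/(2*(11 - √(4 + 8))) = -24332 - (-56 + (11 - √12))/(2*(11 - √12)) = -24332 - (-56 + (11 - 2*√3))/(2*(11 - 2*√3)) = -24332 - (-45 - 2*√3)/(2*(11 - 2*√3))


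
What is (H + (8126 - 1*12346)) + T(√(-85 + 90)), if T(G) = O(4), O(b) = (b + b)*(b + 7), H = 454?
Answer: -3678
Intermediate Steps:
O(b) = 2*b*(7 + b) (O(b) = (2*b)*(7 + b) = 2*b*(7 + b))
T(G) = 88 (T(G) = 2*4*(7 + 4) = 2*4*11 = 88)
(H + (8126 - 1*12346)) + T(√(-85 + 90)) = (454 + (8126 - 1*12346)) + 88 = (454 + (8126 - 12346)) + 88 = (454 - 4220) + 88 = -3766 + 88 = -3678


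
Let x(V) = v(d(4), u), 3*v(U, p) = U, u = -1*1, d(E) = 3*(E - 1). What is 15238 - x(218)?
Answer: 15235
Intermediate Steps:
d(E) = -3 + 3*E (d(E) = 3*(-1 + E) = -3 + 3*E)
u = -1
v(U, p) = U/3
x(V) = 3 (x(V) = (-3 + 3*4)/3 = (-3 + 12)/3 = (⅓)*9 = 3)
15238 - x(218) = 15238 - 1*3 = 15238 - 3 = 15235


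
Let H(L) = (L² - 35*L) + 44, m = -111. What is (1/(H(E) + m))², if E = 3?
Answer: 1/26569 ≈ 3.7638e-5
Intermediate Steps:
H(L) = 44 + L² - 35*L
(1/(H(E) + m))² = (1/((44 + 3² - 35*3) - 111))² = (1/((44 + 9 - 105) - 111))² = (1/(-52 - 111))² = (1/(-163))² = (-1/163)² = 1/26569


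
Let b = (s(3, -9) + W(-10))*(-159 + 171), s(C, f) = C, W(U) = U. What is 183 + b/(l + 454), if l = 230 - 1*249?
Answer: 26507/145 ≈ 182.81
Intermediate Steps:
l = -19 (l = 230 - 249 = -19)
b = -84 (b = (3 - 10)*(-159 + 171) = -7*12 = -84)
183 + b/(l + 454) = 183 - 84/(-19 + 454) = 183 - 84/435 = 183 + (1/435)*(-84) = 183 - 28/145 = 26507/145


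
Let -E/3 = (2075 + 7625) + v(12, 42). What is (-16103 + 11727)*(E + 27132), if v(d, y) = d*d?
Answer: 10502400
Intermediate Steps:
v(d, y) = d²
E = -29532 (E = -3*((2075 + 7625) + 12²) = -3*(9700 + 144) = -3*9844 = -29532)
(-16103 + 11727)*(E + 27132) = (-16103 + 11727)*(-29532 + 27132) = -4376*(-2400) = 10502400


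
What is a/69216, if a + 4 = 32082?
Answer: 16039/34608 ≈ 0.46345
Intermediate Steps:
a = 32078 (a = -4 + 32082 = 32078)
a/69216 = 32078/69216 = 32078*(1/69216) = 16039/34608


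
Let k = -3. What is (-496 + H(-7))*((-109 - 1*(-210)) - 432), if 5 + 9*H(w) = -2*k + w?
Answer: 493190/3 ≈ 1.6440e+5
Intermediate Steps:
H(w) = ⅑ + w/9 (H(w) = -5/9 + (-2*(-3) + w)/9 = -5/9 + (6 + w)/9 = -5/9 + (⅔ + w/9) = ⅑ + w/9)
(-496 + H(-7))*((-109 - 1*(-210)) - 432) = (-496 + (⅑ + (⅑)*(-7)))*((-109 - 1*(-210)) - 432) = (-496 + (⅑ - 7/9))*((-109 + 210) - 432) = (-496 - ⅔)*(101 - 432) = -1490/3*(-331) = 493190/3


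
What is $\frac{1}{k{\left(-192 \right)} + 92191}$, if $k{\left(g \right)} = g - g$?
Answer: $\frac{1}{92191} \approx 1.0847 \cdot 10^{-5}$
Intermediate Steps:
$k{\left(g \right)} = 0$
$\frac{1}{k{\left(-192 \right)} + 92191} = \frac{1}{0 + 92191} = \frac{1}{92191}$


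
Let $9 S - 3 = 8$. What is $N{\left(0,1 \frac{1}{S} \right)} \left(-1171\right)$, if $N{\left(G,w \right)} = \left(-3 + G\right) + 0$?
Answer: $3513$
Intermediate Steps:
$S = \frac{11}{9}$ ($S = \frac{1}{3} + \frac{1}{9} \cdot 8 = \frac{1}{3} + \frac{8}{9} = \frac{11}{9} \approx 1.2222$)
$N{\left(G,w \right)} = -3 + G$
$N{\left(0,1 \frac{1}{S} \right)} \left(-1171\right) = \left(-3 + 0\right) \left(-1171\right) = \left(-3\right) \left(-1171\right) = 3513$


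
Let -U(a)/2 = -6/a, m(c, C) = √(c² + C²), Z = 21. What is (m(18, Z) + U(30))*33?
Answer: 66/5 + 99*√85 ≈ 925.93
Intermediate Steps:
m(c, C) = √(C² + c²)
U(a) = 12/a (U(a) = -(-12)/a = 12/a)
(m(18, Z) + U(30))*33 = (√(21² + 18²) + 12/30)*33 = (√(441 + 324) + 12*(1/30))*33 = (√765 + ⅖)*33 = (3*√85 + ⅖)*33 = (⅖ + 3*√85)*33 = 66/5 + 99*√85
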